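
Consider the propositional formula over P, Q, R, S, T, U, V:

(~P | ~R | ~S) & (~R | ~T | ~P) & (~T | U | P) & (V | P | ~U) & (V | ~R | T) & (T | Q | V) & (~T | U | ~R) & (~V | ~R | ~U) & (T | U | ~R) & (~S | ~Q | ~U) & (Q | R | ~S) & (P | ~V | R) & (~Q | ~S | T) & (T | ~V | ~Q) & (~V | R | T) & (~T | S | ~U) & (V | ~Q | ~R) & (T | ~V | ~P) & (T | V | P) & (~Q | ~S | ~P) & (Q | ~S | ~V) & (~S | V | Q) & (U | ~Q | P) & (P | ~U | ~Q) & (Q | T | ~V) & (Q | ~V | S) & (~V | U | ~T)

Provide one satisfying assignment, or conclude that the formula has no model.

Case P = 1:
Case R = 0:
Case Q = 0:
The clause (~S) is unit, so S = 0.
The clause (~V) is unit, so V = 0.
The clause (T) is unit, so T = 1.
The clause (~U) is unit, so U = 0.
All clauses are satisfied.

P: 1,  Q: 0,  R: 0,  S: 0,  T: 1,  U: 0,  V: 0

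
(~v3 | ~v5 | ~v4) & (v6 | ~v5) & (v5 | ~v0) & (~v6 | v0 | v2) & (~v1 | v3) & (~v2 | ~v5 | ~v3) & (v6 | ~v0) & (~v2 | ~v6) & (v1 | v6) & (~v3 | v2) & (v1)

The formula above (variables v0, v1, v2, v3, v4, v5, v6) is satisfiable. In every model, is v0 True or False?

False

Suppose v0 = 1.
From the singleton clause (v5), v5 = 1.
From the singleton clause (v6), v6 = 1.
From the singleton clause (~v2), v2 = 0.
From the singleton clause (~v3), v3 = 0.
From the singleton clause (~v1), v1 = 0.
That conflicts with the unit clause (v1).
So every satisfying assignment has v0 = False.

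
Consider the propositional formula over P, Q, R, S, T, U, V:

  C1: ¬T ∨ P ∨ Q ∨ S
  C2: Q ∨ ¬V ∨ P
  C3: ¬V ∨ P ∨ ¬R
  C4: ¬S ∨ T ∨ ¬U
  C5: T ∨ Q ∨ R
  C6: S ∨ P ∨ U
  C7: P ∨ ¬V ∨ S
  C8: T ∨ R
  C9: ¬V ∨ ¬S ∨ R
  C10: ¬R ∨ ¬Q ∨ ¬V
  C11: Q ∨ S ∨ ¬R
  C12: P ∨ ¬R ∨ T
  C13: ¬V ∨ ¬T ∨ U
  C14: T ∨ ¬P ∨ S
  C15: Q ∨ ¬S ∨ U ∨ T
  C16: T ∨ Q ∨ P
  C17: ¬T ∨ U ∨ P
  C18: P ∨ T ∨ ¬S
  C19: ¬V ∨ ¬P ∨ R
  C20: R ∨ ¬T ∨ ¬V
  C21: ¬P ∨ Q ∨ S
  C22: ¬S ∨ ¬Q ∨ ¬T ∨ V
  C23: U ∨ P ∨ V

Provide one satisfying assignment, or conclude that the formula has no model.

Case T = True:
Case V = False:
Case U = True:
Case S = True:
From the singleton clause (¬Q), Q = False.
No clause remains; P, R are free.

P ↦ False; Q ↦ False; R ↦ False; S ↦ True; T ↦ True; U ↦ True; V ↦ False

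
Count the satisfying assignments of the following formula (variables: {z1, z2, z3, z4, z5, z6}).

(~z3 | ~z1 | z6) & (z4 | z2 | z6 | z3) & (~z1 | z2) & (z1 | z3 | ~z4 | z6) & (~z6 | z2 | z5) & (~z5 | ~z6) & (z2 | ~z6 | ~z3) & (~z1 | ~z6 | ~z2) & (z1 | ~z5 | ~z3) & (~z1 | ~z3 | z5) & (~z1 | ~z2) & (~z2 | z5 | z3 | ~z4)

9

There are 2^6 = 64 truth assignments over (z1, z2, z3, z4, z5, z6).
Split on z6. With z6 = 1, the clauses containing z6 are satisfied and ~z6 drops from the rest; 3 of the 2^5 = 32 assignments to the other variables satisfy what remains.
With z6 = 0, by the same count on the reduced clause set, 6 assignments work.
Total: 3 + 6 = 9.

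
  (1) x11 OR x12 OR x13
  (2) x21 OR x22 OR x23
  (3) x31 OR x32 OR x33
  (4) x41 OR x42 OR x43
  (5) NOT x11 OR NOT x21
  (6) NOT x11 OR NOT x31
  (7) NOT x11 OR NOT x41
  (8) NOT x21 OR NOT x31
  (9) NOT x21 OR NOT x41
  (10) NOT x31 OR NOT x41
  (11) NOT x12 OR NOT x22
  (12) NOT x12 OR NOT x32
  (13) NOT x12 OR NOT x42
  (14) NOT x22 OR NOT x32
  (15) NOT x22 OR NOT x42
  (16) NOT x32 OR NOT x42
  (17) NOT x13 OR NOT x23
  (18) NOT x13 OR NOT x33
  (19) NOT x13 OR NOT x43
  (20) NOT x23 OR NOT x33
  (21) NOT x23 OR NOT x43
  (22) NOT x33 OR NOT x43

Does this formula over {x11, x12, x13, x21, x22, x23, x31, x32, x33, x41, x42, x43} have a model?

Unsatisfiable

Case x11 = false:
Case x12 = true:
From the singleton clause (NOT x22), x22 = false.
From the singleton clause (NOT x32), x32 = false.
From the singleton clause (NOT x42), x42 = false.
Case x21 = true:
From the singleton clause (NOT x31), x31 = false.
From the singleton clause (x33), x33 = true.
From the singleton clause (NOT x41), x41 = false.
From the singleton clause (x43), x43 = true.
Now (NOT x43) is unsatisfied and unit — conflict.
That branch fails; take x21 = false instead.
From the singleton clause (x23), x23 = true.
From the singleton clause (NOT x13), x13 = false.
From the singleton clause (NOT x33), x33 = false.
From the singleton clause (x31), x31 = true.
From the singleton clause (NOT x41), x41 = false.
From the singleton clause (x43), x43 = true.
Now (NOT x43) is unsatisfied and unit — conflict.
Either choice for x21 ends in contradiction.
That branch fails; take x12 = false instead.
From the singleton clause (x13), x13 = true.
From the singleton clause (NOT x23), x23 = false.
From the singleton clause (NOT x33), x33 = false.
From the singleton clause (NOT x43), x43 = false.
Case x21 = true:
From the singleton clause (NOT x31), x31 = false.
From the singleton clause (x32), x32 = true.
From the singleton clause (NOT x41), x41 = false.
From the singleton clause (x42), x42 = true.
Now (NOT x42) is unsatisfied and unit — conflict.
That branch fails; take x21 = false instead.
From the singleton clause (x22), x22 = true.
From the singleton clause (NOT x32), x32 = false.
From the singleton clause (x31), x31 = true.
From the singleton clause (NOT x41), x41 = false.
From the singleton clause (x42), x42 = true.
Now (NOT x42) is unsatisfied and unit — conflict.
Either choice for x21 ends in contradiction.
Either choice for x12 ends in contradiction.
That branch fails; take x11 = true instead.
From the singleton clause (NOT x21), x21 = false.
From the singleton clause (NOT x31), x31 = false.
From the singleton clause (NOT x41), x41 = false.
Case x22 = true:
From the singleton clause (NOT x12), x12 = false.
From the singleton clause (NOT x32), x32 = false.
From the singleton clause (x33), x33 = true.
From the singleton clause (NOT x42), x42 = false.
From the singleton clause (x43), x43 = true.
Now (NOT x43) is unsatisfied and unit — conflict.
That branch fails; take x22 = false instead.
From the singleton clause (x23), x23 = true.
From the singleton clause (NOT x13), x13 = false.
From the singleton clause (NOT x33), x33 = false.
From the singleton clause (x32), x32 = true.
From the singleton clause (NOT x12), x12 = false.
From the singleton clause (NOT x42), x42 = false.
From the singleton clause (x43), x43 = true.
Now (NOT x43) is unsatisfied and unit — conflict.
Either choice for x22 ends in contradiction.
Either choice for x11 ends in contradiction.
No assignment satisfies every clause.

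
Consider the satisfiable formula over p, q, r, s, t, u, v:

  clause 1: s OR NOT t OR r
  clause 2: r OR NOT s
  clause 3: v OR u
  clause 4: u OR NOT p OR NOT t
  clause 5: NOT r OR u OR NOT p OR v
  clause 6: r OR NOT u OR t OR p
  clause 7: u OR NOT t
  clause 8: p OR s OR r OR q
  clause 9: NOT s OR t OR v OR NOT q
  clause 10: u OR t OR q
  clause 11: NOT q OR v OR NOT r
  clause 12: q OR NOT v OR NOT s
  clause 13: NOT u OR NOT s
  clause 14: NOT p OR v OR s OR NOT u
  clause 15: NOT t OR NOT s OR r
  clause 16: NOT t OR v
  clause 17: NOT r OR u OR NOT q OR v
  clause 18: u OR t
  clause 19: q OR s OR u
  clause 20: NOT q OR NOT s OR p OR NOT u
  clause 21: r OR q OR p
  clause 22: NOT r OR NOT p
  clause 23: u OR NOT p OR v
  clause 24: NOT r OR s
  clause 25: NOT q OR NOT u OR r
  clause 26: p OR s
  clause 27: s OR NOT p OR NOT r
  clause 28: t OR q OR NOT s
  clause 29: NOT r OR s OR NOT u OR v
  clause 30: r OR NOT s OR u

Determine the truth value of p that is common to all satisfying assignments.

True

Suppose p = false.
Unit clause (s) forces s = true.
Unit clause (r) forces r = true.
Unit clause (NOT u) forces u = false.
Unit clause (v) forces v = true.
Unit clause (NOT t) forces t = false.
But (t) is also a unit clause — contradiction.
So every satisfying assignment has p = True.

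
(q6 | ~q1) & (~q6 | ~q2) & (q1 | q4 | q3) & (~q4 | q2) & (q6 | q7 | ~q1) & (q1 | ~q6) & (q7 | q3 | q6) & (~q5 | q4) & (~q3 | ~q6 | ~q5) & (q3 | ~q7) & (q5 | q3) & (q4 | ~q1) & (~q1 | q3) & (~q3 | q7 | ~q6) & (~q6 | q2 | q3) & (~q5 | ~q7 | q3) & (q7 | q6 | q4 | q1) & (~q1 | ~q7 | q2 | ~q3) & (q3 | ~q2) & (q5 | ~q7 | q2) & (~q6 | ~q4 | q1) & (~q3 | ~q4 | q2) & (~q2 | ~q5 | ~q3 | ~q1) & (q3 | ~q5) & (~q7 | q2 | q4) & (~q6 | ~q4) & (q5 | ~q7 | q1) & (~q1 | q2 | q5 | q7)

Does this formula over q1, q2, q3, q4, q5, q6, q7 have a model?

Branch on q6: set q6 = 0.
Unit clause (~q1) forces q1 = 0.
Branch on q4: set q4 = 1.
Unit clause (q2) forces q2 = 1.
Unit clause (q3) forces q3 = 1.
Branch on q5: set q5 = 1.
All clauses hold; q7 can take either value.
A satisfying assignment: q1 ↦ 0,  q2 ↦ 1,  q3 ↦ 1,  q4 ↦ 1,  q5 ↦ 1,  q6 ↦ 0,  q7 ↦ 0.

Satisfiable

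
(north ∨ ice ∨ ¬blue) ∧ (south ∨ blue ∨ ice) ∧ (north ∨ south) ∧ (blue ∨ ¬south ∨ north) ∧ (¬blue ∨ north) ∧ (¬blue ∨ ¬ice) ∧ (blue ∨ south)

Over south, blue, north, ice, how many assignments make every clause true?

There are 2^4 = 16 truth assignments over (south, blue, north, ice).
Check each against the 7 clauses (columns in the order south, blue, north, ice):
  F F F F  ✗ fails (south ∨ blue ∨ ice)
  F F F T  ✗ fails (north ∨ south)
  F F T F  ✗ fails (south ∨ blue ∨ ice)
  F F T T  ✗ fails (blue ∨ south)
  F T F F  ✗ fails (north ∨ ice ∨ ¬blue)
  F T F T  ✗ fails (north ∨ south)
  F T T F  ✓ satisfies all
  F T T T  ✗ fails (¬blue ∨ ¬ice)
  T F F F  ✗ fails (blue ∨ ¬south ∨ north)
  T F F T  ✗ fails (blue ∨ ¬south ∨ north)
  T F T F  ✓ satisfies all
  T F T T  ✓ satisfies all
  T T F F  ✗ fails (north ∨ ice ∨ ¬blue)
  T T F T  ✗ fails (¬blue ∨ north)
  T T T F  ✓ satisfies all
  T T T T  ✗ fails (¬blue ∨ ¬ice)
4 of the 16 rows are models.

4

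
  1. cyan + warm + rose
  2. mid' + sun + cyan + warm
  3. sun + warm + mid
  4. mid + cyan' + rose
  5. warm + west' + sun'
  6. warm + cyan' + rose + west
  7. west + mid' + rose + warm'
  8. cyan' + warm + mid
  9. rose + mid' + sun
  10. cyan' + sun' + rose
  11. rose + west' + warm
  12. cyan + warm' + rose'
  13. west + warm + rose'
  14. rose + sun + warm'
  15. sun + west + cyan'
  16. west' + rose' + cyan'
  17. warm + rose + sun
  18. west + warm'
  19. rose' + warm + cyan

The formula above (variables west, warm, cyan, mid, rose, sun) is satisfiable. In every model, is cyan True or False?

Suppose cyan = 1.
Branch on mid: set mid = 1.
Branch on rose: set rose = 1.
Unit clause (west') forces west = 0.
Unit clause (warm) forces warm = 1.
That conflicts with the unit clause (warm').
Backtrack on rose: now try rose = 0.
Unit clause (sun) forces sun = 1.
That conflicts with the unit clause (sun').
Neither rose = 1 nor rose = 0 works.
Backtrack on mid: now try mid = 0.
Unit clause (rose) forces rose = 1.
Unit clause (warm) forces warm = 1.
Unit clause (west') forces west = 0.
That conflicts with the unit clause (west).
Neither mid = 1 nor mid = 0 works.
So every satisfying assignment has cyan = False.

False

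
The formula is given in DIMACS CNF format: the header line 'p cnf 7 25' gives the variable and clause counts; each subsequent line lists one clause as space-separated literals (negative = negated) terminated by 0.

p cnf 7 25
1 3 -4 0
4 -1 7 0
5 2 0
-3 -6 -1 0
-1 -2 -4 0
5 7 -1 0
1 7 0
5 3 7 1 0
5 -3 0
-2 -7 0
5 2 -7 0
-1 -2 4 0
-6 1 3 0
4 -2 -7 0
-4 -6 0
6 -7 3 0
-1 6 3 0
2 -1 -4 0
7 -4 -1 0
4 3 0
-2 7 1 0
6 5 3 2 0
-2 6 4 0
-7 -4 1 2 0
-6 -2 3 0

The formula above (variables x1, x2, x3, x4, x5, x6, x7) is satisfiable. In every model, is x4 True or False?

False

Suppose x4 = True.
From the singleton clause (¬x6), x6 = False.
Case x1 = True:
From the singleton clause (¬x2), x2 = False.
But (x2) is also a unit clause — contradiction.
So x1 must be the other value — set x1 = False.
From the singleton clause (x3), x3 = True.
From the singleton clause (x7), x7 = True.
From the singleton clause (x5), x5 = True.
From the singleton clause (¬x2), x2 = False.
But (x2) is also a unit clause — contradiction.
Neither x1 = True nor x1 = False works.
So every satisfying assignment has x4 = False.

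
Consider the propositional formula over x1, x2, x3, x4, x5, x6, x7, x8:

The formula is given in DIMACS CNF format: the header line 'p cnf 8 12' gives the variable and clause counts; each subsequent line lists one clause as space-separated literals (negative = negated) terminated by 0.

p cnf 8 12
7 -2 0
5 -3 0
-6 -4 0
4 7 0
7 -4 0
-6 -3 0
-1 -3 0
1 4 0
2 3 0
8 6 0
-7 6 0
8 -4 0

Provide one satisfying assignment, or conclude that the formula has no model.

Case x7 = True:
The clause (x6) is unit, so x6 = True.
The clause (¬x4) is unit, so x4 = False.
The clause (¬x3) is unit, so x3 = False.
The clause (x1) is unit, so x1 = True.
The clause (x2) is unit, so x2 = True.
Every clause is now satisfied; x5, x8 are unconstrained.

x1 ↦ True; x2 ↦ True; x3 ↦ False; x4 ↦ False; x5 ↦ False; x6 ↦ True; x7 ↦ True; x8 ↦ False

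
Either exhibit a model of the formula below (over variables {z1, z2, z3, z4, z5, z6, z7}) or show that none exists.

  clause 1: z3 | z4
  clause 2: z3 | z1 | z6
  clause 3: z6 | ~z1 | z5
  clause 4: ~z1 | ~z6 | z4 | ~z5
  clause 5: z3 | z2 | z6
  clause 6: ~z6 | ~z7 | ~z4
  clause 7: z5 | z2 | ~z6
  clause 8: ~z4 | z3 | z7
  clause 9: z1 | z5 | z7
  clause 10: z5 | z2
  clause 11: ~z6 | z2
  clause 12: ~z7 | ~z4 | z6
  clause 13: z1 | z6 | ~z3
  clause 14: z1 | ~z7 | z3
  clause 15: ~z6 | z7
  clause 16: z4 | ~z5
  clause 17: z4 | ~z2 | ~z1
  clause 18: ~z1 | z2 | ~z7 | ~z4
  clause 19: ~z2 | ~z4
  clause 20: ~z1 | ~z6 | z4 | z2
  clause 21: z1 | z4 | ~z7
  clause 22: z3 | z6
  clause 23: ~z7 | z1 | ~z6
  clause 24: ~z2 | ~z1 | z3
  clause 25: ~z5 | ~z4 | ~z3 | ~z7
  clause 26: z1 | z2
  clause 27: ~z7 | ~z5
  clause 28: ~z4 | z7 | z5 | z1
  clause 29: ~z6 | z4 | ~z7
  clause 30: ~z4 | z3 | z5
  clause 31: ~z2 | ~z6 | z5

z1=1, z2=0, z3=1, z4=1, z5=1, z6=0, z7=0

Branch on z3: set z3 = 1.
Branch on z5: set z5 = 1.
Unit clause (z4) forces z4 = 1.
Unit clause (~z2) forces z2 = 0.
Unit clause (~z6) forces z6 = 0.
Unit clause (~z7) forces z7 = 0.
Unit clause (z1) forces z1 = 1.
Every clause now holds.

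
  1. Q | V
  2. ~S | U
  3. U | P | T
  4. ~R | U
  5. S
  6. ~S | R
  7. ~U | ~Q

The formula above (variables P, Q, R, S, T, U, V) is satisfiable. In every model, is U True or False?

Suppose U = 0.
(~S) alone gives S = 0.
But (S) is also a unit clause — contradiction.
So every satisfying assignment has U = True.

True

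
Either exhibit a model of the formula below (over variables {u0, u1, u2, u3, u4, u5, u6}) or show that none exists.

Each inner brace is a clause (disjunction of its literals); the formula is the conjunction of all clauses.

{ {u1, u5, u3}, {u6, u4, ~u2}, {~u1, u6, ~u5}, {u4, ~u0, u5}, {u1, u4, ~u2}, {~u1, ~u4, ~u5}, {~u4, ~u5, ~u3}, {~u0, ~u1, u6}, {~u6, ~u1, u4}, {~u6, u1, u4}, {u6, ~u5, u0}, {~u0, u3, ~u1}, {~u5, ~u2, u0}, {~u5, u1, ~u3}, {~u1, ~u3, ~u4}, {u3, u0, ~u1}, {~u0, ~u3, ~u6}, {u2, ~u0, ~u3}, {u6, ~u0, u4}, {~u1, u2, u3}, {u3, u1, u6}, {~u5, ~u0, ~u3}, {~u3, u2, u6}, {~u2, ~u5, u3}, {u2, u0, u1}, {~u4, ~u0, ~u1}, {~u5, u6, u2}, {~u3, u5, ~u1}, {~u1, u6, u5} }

u0 ↦ 1; u1 ↦ 0; u2 ↦ 0; u3 ↦ 0; u4 ↦ 1; u5 ↦ 1; u6 ↦ 1

Case u1 = 0:
Case u5 = 1:
Unit clause (~u3) forces u3 = 0.
Unit clause (u6) forces u6 = 1.
Unit clause (u4) forces u4 = 1.
Unit clause (~u2) forces u2 = 0.
Unit clause (u0) forces u0 = 1.
Every clause now holds.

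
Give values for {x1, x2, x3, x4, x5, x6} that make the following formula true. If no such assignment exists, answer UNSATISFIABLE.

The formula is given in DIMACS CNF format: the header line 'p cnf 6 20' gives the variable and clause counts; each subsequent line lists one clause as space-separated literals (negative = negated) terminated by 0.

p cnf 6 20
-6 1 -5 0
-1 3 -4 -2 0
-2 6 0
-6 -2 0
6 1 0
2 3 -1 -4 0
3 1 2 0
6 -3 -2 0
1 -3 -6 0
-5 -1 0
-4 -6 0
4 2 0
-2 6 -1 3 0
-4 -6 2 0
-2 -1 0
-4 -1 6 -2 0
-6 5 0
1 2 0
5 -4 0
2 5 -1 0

UNSATISFIABLE

Branch on x2: set x2 = False.
The clause (x4) is unit, so x4 = True.
The clause (¬x6) is unit, so x6 = False.
The clause (x1) is unit, so x1 = True.
The clause (x3) is unit, so x3 = True.
The clause (¬x5) is unit, so x5 = False.
Now (x5) is unsatisfied and unit — conflict.
Undo x2 and try x2 = True.
The clause (x6) is unit, so x6 = True.
Now (¬x6) is unsatisfied and unit — conflict.
Both values of x2 lead to a conflict.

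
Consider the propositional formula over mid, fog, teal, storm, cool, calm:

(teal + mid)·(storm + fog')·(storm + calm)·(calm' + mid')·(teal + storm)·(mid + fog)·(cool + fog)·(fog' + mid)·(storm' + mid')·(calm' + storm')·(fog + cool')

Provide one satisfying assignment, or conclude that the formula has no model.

UNSATISFIABLE

Suppose teal = 1.
Suppose storm = 1.
Unit clause (mid') forces mid = 0.
Unit clause (fog) forces fog = 1.
That conflicts with the unit clause (fog').
That branch fails; take storm = 0 instead.
Unit clause (fog') forces fog = 0.
Unit clause (calm) forces calm = 1.
Unit clause (mid') forces mid = 0.
That conflicts with the unit clause (mid).
Either choice for storm ends in contradiction.
That branch fails; take teal = 0 instead.
Unit clause (mid) forces mid = 1.
Unit clause (calm') forces calm = 0.
Unit clause (storm) forces storm = 1.
That conflicts with the unit clause (storm').
Either choice for teal ends in contradiction.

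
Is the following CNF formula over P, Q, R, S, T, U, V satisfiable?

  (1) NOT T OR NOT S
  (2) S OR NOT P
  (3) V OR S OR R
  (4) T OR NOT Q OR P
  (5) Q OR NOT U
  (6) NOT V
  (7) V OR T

(NOT V) alone gives V = false.
(T) alone gives T = true.
(NOT S) alone gives S = false.
(NOT P) alone gives P = false.
(R) alone gives R = true.
Branch on Q: set Q = true.
Every clause is now satisfied; U is unconstrained.
A satisfying assignment: P ↦ false,  Q ↦ true,  R ↦ true,  S ↦ false,  T ↦ true,  U ↦ true,  V ↦ false.

Satisfiable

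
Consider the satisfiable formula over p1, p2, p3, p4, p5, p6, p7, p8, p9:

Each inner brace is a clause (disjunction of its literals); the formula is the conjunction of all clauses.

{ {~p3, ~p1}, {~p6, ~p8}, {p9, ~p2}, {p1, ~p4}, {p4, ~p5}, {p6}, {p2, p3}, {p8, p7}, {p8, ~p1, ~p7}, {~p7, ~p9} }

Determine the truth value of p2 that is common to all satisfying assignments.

Suppose p2 = 1.
From the singleton clause (p9), p9 = 1.
From the singleton clause (p6), p6 = 1.
From the singleton clause (~p8), p8 = 0.
From the singleton clause (p7), p7 = 1.
That conflicts with the unit clause (~p7).
So every satisfying assignment has p2 = False.

False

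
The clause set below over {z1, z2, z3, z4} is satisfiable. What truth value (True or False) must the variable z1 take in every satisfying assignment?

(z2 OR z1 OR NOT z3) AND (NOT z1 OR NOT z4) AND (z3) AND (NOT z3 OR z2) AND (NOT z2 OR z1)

Suppose z1 = false.
From the singleton clause (z3), z3 = true.
From the singleton clause (z2), z2 = true.
But (NOT z2) is also a unit clause — contradiction.
So every satisfying assignment has z1 = True.

True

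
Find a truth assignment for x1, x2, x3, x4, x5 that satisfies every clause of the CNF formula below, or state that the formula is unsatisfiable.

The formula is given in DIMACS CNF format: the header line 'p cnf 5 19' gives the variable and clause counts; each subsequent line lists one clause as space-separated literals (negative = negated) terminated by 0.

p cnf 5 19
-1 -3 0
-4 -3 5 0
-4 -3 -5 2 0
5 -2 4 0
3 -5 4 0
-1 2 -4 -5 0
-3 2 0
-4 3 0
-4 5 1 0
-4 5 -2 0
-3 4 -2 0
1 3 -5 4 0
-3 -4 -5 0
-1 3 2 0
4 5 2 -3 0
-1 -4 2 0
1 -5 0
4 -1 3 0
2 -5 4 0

Branch on x1: set x1 = False.
(¬x5) alone gives x5 = False.
(¬x4) alone gives x4 = False.
(¬x2) alone gives x2 = False.
(¬x3) alone gives x3 = False.
Every clause now holds.

x1=False,  x2=False,  x3=False,  x4=False,  x5=False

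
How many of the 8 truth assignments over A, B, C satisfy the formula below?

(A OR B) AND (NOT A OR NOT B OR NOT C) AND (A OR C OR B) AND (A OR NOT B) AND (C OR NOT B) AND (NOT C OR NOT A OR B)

1

There are 2^3 = 8 truth assignments over (A, B, C).
Check each against the 6 clauses (columns in the order A, B, C):
  F F F  ✗ fails (A OR B)
  F F T  ✗ fails (A OR B)
  F T F  ✗ fails (A OR NOT B)
  F T T  ✗ fails (A OR NOT B)
  T F F  ✓ satisfies all
  T F T  ✗ fails (NOT C OR NOT A OR B)
  T T F  ✗ fails (C OR NOT B)
  T T T  ✗ fails (NOT A OR NOT B OR NOT C)
1 of the 8 rows is a model.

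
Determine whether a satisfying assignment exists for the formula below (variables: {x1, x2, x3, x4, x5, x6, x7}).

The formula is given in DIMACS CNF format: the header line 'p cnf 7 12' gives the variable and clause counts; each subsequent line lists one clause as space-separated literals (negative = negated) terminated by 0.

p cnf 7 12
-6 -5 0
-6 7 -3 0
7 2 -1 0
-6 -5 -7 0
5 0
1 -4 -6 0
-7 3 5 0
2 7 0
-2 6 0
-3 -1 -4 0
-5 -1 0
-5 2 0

From the singleton clause (x5), x5 = True.
From the singleton clause (¬x6), x6 = False.
From the singleton clause (¬x2), x2 = False.
But (x2) is also a unit clause — contradiction.
No assignment satisfies every clause.

No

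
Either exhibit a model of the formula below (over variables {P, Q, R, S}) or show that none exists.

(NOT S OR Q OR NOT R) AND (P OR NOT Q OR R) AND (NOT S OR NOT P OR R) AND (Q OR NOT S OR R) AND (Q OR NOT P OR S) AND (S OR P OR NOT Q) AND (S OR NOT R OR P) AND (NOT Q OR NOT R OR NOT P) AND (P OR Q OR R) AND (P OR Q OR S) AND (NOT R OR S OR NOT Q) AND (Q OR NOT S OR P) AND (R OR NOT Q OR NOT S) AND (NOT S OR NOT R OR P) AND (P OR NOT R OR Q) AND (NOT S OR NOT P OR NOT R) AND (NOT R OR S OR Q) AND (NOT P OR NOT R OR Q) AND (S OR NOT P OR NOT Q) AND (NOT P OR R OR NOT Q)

Branch on S: set S = false.
Branch on Q: set Q = true.
The clause (P) is unit, so P = true.
That conflicts with the unit clause (NOT P).
That branch fails; take Q = false instead.
The clause (NOT P) is unit, so P = false.
That conflicts with the unit clause (P).
Both values of Q lead to a conflict.
That branch fails; take S = true instead.
Branch on Q: set Q = true.
The clause (R) is unit, so R = true.
The clause (NOT P) is unit, so P = false.
That conflicts with the unit clause (P).
That branch fails; take Q = false instead.
The clause (NOT R) is unit, so R = false.
That conflicts with the unit clause (R).
Both values of Q lead to a conflict.
Both values of S lead to a conflict.

UNSATISFIABLE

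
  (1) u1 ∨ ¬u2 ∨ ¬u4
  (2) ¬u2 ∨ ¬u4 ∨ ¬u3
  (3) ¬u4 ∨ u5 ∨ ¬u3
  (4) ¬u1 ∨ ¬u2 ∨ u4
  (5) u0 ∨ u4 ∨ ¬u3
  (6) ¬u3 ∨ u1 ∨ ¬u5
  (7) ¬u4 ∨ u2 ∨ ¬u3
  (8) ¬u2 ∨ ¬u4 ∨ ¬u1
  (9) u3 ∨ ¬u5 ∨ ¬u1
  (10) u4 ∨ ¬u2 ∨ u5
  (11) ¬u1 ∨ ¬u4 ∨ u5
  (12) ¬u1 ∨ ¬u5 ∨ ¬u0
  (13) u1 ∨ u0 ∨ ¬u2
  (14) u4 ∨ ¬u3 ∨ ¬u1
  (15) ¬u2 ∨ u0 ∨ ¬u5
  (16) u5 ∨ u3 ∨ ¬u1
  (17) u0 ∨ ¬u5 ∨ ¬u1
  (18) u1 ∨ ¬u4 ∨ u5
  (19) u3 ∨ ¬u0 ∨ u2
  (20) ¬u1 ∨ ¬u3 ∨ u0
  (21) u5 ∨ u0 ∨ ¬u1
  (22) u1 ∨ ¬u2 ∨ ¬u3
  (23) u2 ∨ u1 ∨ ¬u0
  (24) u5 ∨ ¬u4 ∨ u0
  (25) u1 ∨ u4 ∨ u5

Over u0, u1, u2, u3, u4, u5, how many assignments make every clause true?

There are 2^6 = 64 truth assignments over (u0, u1, u2, u3, u4, u5).
Split on u4. With u4 = True, the clauses containing u4 are satisfied and ¬u4 drops from the rest; 1 of the 2^5 = 32 assignments to the other variables satisfy what remains.
With u4 = False, by the same count on the reduced clause set, 2 assignments work.
(One model: u0=F, u1=F, u2=F, u3=F, u4=F, u5=T.)
Total: 1 + 2 = 3.

3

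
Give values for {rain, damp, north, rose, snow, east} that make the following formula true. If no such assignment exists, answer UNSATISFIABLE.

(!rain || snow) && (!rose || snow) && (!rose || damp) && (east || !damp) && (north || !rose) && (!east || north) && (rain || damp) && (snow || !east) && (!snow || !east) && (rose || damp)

UNSATISFIABLE

Suppose rain = false.
The clause (damp) is unit, so damp = true.
The clause (east) is unit, so east = true.
The clause (north) is unit, so north = true.
The clause (snow) is unit, so snow = true.
Now (!snow) is unsatisfied and unit — conflict.
Backtrack on rain: now try rain = true.
The clause (snow) is unit, so snow = true.
The clause (!east) is unit, so east = false.
The clause (!damp) is unit, so damp = false.
The clause (!rose) is unit, so rose = false.
Now (rose) is unsatisfied and unit — conflict.
Both values of rain lead to a conflict.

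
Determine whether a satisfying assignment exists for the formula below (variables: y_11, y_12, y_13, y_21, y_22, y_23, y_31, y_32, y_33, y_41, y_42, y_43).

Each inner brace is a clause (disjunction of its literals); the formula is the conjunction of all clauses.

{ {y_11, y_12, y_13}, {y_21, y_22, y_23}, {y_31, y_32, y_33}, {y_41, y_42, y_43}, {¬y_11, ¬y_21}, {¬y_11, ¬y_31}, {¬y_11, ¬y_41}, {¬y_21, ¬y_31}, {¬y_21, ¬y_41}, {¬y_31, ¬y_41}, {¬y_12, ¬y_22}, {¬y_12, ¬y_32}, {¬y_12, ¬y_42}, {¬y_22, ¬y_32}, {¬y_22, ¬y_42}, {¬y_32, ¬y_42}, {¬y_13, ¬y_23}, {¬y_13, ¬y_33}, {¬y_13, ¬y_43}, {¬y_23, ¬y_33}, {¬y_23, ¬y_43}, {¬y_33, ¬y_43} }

No

Case y_11 = False:
Case y_12 = True:
The clause (¬y_22) is unit, so y_22 = False.
The clause (¬y_32) is unit, so y_32 = False.
The clause (¬y_42) is unit, so y_42 = False.
Case y_21 = True:
The clause (¬y_31) is unit, so y_31 = False.
The clause (y_33) is unit, so y_33 = True.
The clause (¬y_41) is unit, so y_41 = False.
The clause (y_43) is unit, so y_43 = True.
That conflicts with the unit clause (¬y_43).
So y_21 must be the other value — set y_21 = False.
The clause (y_23) is unit, so y_23 = True.
The clause (¬y_13) is unit, so y_13 = False.
The clause (¬y_33) is unit, so y_33 = False.
The clause (y_31) is unit, so y_31 = True.
The clause (¬y_41) is unit, so y_41 = False.
The clause (y_43) is unit, so y_43 = True.
That conflicts with the unit clause (¬y_43).
Both values of y_21 lead to a conflict.
So y_12 must be the other value — set y_12 = False.
The clause (y_13) is unit, so y_13 = True.
The clause (¬y_23) is unit, so y_23 = False.
The clause (¬y_33) is unit, so y_33 = False.
The clause (¬y_43) is unit, so y_43 = False.
Case y_21 = True:
The clause (¬y_31) is unit, so y_31 = False.
The clause (y_32) is unit, so y_32 = True.
The clause (¬y_41) is unit, so y_41 = False.
The clause (y_42) is unit, so y_42 = True.
That conflicts with the unit clause (¬y_42).
So y_21 must be the other value — set y_21 = False.
The clause (y_22) is unit, so y_22 = True.
The clause (¬y_32) is unit, so y_32 = False.
The clause (y_31) is unit, so y_31 = True.
The clause (¬y_41) is unit, so y_41 = False.
The clause (y_42) is unit, so y_42 = True.
That conflicts with the unit clause (¬y_42).
Both values of y_21 lead to a conflict.
Both values of y_12 lead to a conflict.
So y_11 must be the other value — set y_11 = True.
The clause (¬y_21) is unit, so y_21 = False.
The clause (¬y_31) is unit, so y_31 = False.
The clause (¬y_41) is unit, so y_41 = False.
Case y_22 = True:
The clause (¬y_12) is unit, so y_12 = False.
The clause (¬y_32) is unit, so y_32 = False.
The clause (y_33) is unit, so y_33 = True.
The clause (¬y_42) is unit, so y_42 = False.
The clause (y_43) is unit, so y_43 = True.
That conflicts with the unit clause (¬y_43).
So y_22 must be the other value — set y_22 = False.
The clause (y_23) is unit, so y_23 = True.
The clause (¬y_13) is unit, so y_13 = False.
The clause (¬y_33) is unit, so y_33 = False.
The clause (y_32) is unit, so y_32 = True.
The clause (¬y_12) is unit, so y_12 = False.
The clause (¬y_42) is unit, so y_42 = False.
The clause (y_43) is unit, so y_43 = True.
That conflicts with the unit clause (¬y_43).
Both values of y_22 lead to a conflict.
Both values of y_11 lead to a conflict.
No assignment satisfies every clause.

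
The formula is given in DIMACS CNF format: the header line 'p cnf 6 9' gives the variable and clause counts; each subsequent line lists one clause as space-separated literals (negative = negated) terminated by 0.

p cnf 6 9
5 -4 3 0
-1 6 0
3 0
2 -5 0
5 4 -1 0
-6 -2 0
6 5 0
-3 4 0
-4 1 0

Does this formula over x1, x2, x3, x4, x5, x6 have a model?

(x3) alone gives x3 = True.
(x4) alone gives x4 = True.
(x1) alone gives x1 = True.
(x6) alone gives x6 = True.
(¬x2) alone gives x2 = False.
(¬x5) alone gives x5 = False.
Every clause now holds.
A satisfying assignment: x1=True; x2=False; x3=True; x4=True; x5=False; x6=True.

Yes, satisfiable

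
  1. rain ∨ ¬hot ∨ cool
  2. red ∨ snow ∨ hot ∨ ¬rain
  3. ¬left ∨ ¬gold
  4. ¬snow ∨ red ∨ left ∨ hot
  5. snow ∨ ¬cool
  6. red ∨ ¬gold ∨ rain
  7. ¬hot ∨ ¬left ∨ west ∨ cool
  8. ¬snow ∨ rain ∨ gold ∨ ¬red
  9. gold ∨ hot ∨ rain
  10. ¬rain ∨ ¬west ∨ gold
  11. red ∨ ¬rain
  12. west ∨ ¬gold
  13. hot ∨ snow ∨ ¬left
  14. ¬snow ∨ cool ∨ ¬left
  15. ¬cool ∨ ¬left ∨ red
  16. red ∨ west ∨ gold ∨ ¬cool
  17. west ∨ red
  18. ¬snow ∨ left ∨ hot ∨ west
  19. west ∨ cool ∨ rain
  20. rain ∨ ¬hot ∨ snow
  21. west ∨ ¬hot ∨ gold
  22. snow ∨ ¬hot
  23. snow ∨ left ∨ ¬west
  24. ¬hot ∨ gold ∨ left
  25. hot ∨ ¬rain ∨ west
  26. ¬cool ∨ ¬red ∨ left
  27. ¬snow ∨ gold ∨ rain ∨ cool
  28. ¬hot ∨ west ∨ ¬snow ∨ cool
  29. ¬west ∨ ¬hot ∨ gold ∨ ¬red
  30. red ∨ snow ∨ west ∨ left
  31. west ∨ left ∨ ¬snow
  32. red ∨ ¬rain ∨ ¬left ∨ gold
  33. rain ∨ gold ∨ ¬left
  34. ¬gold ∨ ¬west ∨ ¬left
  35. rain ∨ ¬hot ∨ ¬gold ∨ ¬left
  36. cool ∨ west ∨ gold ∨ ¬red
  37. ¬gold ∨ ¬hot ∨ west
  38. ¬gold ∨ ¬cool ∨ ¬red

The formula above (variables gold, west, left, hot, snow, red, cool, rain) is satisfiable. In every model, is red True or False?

Suppose red = False.
From the singleton clause (¬rain), rain = False.
From the singleton clause (¬gold), gold = False.
From the singleton clause (hot), hot = True.
From the singleton clause (cool), cool = True.
From the singleton clause (snow), snow = True.
From the singleton clause (¬left), left = False.
But (left) is also a unit clause — contradiction.
So every satisfying assignment has red = True.

True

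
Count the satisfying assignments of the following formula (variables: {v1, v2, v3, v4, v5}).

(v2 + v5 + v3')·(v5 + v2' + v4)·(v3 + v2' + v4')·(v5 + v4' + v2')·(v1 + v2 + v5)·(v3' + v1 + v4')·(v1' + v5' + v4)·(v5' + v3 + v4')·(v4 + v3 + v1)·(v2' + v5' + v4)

There are 2^5 = 32 truth assignments over (v1, v2, v3, v4, v5).
Split on v1. With v1 = 1, the clauses containing v1 are satisfied and v1' drops from the rest; 4 of the 2^4 = 16 assignments to the other variables satisfy what remains.
With v1 = 0, by the same count on the reduced clause set, 1 assignment works.
(One model: v1=F, v2=F, v3=T, v4=F, v5=T.)
Total: 4 + 1 = 5.

5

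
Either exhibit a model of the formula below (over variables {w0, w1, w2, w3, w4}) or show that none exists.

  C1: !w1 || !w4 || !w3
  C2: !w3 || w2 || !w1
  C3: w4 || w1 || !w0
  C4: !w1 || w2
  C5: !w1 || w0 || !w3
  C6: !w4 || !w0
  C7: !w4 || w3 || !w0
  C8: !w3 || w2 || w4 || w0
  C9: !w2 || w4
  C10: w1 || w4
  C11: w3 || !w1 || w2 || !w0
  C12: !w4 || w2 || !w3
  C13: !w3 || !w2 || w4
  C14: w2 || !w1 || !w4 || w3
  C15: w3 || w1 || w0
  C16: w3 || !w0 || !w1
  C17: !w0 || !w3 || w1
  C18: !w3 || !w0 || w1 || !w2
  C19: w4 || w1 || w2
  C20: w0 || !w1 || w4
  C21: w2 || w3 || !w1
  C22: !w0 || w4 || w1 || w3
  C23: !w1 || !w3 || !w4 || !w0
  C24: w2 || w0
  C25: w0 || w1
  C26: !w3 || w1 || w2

w0: false, w1: true, w2: true, w3: false, w4: true

Case w1 = true:
Unit clause (w2) forces w2 = true.
Unit clause (w4) forces w4 = true.
Unit clause (!w3) forces w3 = false.
Unit clause (!w0) forces w0 = false.
All clauses are satisfied.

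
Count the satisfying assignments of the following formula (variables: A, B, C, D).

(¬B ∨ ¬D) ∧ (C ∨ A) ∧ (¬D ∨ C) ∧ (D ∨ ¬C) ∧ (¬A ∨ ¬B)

There are 2^4 = 16 truth assignments over (A, B, C, D).
Split on B. With B = True, the clauses containing B are satisfied and ¬B drops from the rest; 0 of the 2^3 = 8 assignments to the other variables satisfy what remains.
With B = False, by the same count on the reduced clause set, 3 assignments work.
Total: 0 + 3 = 3.

3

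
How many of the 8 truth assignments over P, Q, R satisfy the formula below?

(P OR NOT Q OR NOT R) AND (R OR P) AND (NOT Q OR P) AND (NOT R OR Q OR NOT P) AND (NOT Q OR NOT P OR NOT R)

There are 2^3 = 8 truth assignments over (P, Q, R).
Split on R. With R = true, the clauses containing R are satisfied and NOT R drops from the rest; 1 of the 2^2 = 4 assignments to the other variables satisfy what remains.
With R = false, by the same count on the reduced clause set, 2 assignments work.
Total: 1 + 2 = 3.

3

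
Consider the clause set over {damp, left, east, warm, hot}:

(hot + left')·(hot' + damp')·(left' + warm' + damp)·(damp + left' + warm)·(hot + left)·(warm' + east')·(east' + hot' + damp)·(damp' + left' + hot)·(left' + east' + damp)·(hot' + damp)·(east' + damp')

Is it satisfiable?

Suppose hot = 1.
The clause (damp') is unit, so damp = 0.
That conflicts with the unit clause (damp).
That branch fails; take hot = 0 instead.
The clause (left') is unit, so left = 0.
That conflicts with the unit clause (left).
Neither hot = 1 nor hot = 0 works.
No assignment satisfies every clause.

No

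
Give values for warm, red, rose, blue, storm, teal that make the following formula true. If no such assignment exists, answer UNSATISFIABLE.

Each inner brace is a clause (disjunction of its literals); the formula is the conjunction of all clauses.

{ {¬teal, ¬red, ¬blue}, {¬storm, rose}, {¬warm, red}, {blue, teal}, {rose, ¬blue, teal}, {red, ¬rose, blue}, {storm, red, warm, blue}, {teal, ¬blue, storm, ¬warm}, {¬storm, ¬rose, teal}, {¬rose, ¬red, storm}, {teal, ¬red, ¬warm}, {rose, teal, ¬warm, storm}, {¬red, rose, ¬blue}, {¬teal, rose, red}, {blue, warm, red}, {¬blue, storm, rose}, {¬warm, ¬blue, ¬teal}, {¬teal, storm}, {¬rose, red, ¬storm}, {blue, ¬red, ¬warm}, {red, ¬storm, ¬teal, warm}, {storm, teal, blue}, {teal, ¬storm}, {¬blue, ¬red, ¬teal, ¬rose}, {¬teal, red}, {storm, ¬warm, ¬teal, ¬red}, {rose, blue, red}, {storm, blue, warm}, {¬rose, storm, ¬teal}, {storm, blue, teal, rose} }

Branch on storm: set storm = False.
(¬teal) alone gives teal = False.
(blue) alone gives blue = True.
(rose) alone gives rose = True.
(¬warm) alone gives warm = False.
(¬red) alone gives red = False.
This assignment satisfies each clause.

warm=False; red=False; rose=True; blue=True; storm=False; teal=False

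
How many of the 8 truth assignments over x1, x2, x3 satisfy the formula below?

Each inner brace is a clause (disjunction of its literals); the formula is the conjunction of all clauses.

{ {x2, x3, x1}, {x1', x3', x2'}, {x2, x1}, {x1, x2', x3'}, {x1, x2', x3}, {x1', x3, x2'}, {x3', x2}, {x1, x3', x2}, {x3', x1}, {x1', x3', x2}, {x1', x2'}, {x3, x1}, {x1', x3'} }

There are 2^3 = 8 truth assignments over (x1, x2, x3).
Check each against the 13 clauses (columns in the order x1, x2, x3):
  F F F  ✗ fails (x2 + x3 + x1)
  F F T  ✗ fails (x2 + x1)
  F T F  ✗ fails (x1 + x2' + x3)
  F T T  ✗ fails (x1 + x2' + x3')
  T F F  ✓ satisfies all
  T F T  ✗ fails (x3' + x2)
  T T F  ✗ fails (x1' + x3 + x2')
  T T T  ✗ fails (x1' + x3' + x2')
1 of the 8 rows is a model.

1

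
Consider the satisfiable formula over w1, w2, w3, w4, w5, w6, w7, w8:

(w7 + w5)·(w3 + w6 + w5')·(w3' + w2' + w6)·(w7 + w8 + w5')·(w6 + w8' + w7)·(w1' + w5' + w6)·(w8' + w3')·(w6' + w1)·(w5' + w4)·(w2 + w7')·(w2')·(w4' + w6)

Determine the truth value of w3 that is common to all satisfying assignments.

False

Suppose w3 = 1.
The clause (w8') is unit, so w8 = 0.
The clause (w2') is unit, so w2 = 0.
The clause (w7') is unit, so w7 = 0.
The clause (w5) is unit, so w5 = 1.
That conflicts with the unit clause (w5').
So every satisfying assignment has w3 = False.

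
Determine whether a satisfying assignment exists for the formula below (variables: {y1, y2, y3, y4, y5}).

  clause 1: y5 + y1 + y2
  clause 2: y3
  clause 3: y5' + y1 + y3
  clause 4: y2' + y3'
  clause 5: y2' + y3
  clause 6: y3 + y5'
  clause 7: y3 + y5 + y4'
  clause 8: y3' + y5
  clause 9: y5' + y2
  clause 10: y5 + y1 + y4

No, unsatisfiable

(y3) alone gives y3 = 1.
(y2') alone gives y2 = 0.
(y5) alone gives y5 = 1.
But (y5') is also a unit clause — contradiction.
No assignment satisfies every clause.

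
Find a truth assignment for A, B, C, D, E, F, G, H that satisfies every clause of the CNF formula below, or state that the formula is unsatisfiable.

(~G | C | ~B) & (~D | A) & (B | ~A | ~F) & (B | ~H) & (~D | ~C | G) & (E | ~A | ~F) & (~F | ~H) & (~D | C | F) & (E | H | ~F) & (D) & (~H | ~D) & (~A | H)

UNSATISFIABLE

From the singleton clause (D), D = 1.
From the singleton clause (A), A = 1.
From the singleton clause (~H), H = 0.
Now (H) is unsatisfied and unit — conflict.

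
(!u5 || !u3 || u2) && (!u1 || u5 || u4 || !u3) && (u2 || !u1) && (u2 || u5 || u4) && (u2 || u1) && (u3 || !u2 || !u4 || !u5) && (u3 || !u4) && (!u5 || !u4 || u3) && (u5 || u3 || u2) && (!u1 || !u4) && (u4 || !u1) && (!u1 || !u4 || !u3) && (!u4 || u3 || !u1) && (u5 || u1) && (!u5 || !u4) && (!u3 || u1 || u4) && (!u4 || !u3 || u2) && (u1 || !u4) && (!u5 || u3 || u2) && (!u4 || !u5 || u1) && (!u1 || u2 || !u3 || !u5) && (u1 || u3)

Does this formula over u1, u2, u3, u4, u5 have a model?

Unsatisfiable

Suppose u2 = true.
Suppose u3 = true.
Suppose u1 = false.
(u5) alone gives u5 = true.
(!u4) alone gives u4 = false.
But (u4) is also a unit clause — contradiction.
Backtrack on u1: now try u1 = true.
(!u4) alone gives u4 = false.
But (u4) is also a unit clause — contradiction.
Both values of u1 lead to a conflict.
Backtrack on u3: now try u3 = false.
(!u4) alone gives u4 = false.
(!u1) alone gives u1 = false.
But (u1) is also a unit clause — contradiction.
Both values of u3 lead to a conflict.
Backtrack on u2: now try u2 = false.
(!u1) alone gives u1 = false.
But (u1) is also a unit clause — contradiction.
Both values of u2 lead to a conflict.
No assignment satisfies every clause.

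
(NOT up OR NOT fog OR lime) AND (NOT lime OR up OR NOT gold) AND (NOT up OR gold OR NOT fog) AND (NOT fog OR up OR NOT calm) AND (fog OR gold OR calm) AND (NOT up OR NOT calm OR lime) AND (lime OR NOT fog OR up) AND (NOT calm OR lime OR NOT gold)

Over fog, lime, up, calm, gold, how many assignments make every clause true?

10

There are 2^5 = 32 truth assignments over (fog, lime, up, calm, gold).
Split on gold. With gold = true, the clauses containing gold are satisfied and NOT gold drops from the rest; 6 of the 2^4 = 16 assignments to the other variables satisfy what remains.
With gold = false, by the same count on the reduced clause set, 4 assignments work.
Total: 6 + 4 = 10.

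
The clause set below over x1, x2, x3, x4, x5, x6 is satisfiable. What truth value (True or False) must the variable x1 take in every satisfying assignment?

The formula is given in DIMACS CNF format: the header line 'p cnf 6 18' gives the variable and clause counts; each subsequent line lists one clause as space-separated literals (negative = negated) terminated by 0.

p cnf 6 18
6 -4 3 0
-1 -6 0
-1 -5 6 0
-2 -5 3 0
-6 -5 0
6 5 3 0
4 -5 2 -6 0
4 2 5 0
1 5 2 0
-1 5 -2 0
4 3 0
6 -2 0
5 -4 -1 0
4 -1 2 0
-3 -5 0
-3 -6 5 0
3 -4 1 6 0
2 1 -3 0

Suppose x1 = True.
From the singleton clause (¬x6), x6 = False.
From the singleton clause (¬x5), x5 = False.
From the singleton clause (x3), x3 = True.
From the singleton clause (¬x2), x2 = False.
From the singleton clause (x4), x4 = True.
That conflicts with the unit clause (¬x4).
So every satisfying assignment has x1 = False.

False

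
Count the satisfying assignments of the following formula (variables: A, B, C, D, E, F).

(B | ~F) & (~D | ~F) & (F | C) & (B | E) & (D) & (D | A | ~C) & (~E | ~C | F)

2

There are 2^6 = 64 truth assignments over (A, B, C, D, E, F).
Split on C. With C = 1, the clauses containing C are satisfied and ~C drops from the rest; 2 of the 2^5 = 32 assignments to the other variables satisfy what remains.
With C = 0, by the same count on the reduced clause set, 0 assignments work.
(One model: A=F, B=T, C=T, D=T, E=F, F=F.)
Total: 2 + 0 = 2.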